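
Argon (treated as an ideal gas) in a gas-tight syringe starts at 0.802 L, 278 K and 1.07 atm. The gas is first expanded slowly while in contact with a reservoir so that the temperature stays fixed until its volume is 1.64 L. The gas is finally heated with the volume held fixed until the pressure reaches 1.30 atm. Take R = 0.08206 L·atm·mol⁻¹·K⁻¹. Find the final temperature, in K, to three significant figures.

T constant ⇒ Boyle's law P V = const: T₂ = T₁; P₂ = P₁·(V₁/V₂) = 0.5233 atm.
Isochoric, so P/T is constant: V₃ = V₂; T₃ = T₂·(P₃/P₂) = 690.7 K.

T₃ ≈ 691 K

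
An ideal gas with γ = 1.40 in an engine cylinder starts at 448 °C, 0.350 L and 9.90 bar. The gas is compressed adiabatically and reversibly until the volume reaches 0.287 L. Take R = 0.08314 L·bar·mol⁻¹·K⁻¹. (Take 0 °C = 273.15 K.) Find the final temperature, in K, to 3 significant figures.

Convert: T₁ = 721.1 K.
Adiabatic (γ = 1.40), T V^(γ−1) and P V^γ constant: T₂ = T₁·(V₁/V₂)^(γ−1) = 780.7 K; P₂ = P₁·(V₁/V₂)^γ = 13.07 bar.

T₂ ≈ 781 K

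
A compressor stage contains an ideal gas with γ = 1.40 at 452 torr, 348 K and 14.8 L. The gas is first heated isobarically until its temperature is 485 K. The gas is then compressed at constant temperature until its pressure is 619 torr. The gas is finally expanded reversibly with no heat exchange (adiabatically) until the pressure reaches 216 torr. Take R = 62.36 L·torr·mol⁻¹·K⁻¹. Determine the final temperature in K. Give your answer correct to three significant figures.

Isobaric, so V/T is constant: P₂ = P₁; V₂ = V₁·(T₂/T₁) = 20.63 L.
T constant ⇒ Boyle's law P V = const: T₃ = T₂; V₃ = V₂·(P₂/P₃) = 15.06 L.
Reversible adiabatic, γ = 1.40: T₄ = T₃·(P₄/P₃)^((γ−1)/γ) = 359.0 K; V₄ = V₃·(P₃/P₄)^(1/γ) = 31.95 L.

T₄ ≈ 359 K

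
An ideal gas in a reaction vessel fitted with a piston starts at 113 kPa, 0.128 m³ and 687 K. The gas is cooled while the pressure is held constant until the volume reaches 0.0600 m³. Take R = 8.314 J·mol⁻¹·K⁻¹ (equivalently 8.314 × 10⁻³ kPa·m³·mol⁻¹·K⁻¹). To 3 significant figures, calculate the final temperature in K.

T₂ ≈ 322 K

Isobaric, so V/T is constant: P₂ = P₁; T₂ = T₁·(V₂/V₁) = 322.0 K.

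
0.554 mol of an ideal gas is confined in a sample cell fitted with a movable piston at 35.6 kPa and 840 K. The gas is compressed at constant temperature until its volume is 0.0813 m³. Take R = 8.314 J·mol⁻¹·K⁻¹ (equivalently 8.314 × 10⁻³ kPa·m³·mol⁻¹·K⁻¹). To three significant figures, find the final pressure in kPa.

From PV = nRT: V₁ = nRT₁/P₁ = 0.1087 m³.
Isothermal, so P V is constant: T₂ = T₁; P₂ = P₁·(V₁/V₂) = 47.59 kPa.

P₂ ≈ 47.6 kPa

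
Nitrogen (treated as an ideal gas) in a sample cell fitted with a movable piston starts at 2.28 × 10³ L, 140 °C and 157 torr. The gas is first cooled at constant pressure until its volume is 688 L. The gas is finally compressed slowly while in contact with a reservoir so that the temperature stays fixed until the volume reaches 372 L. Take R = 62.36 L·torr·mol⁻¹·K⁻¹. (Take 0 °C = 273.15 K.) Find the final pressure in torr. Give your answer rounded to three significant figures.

Convert: T₁ = 413.1 K.
P constant ⇒ V ∝ T: P₂ = P₁; T₂ = T₁·(V₂/V₁) = 124.7 K.
T constant ⇒ Boyle's law P V = const: T₃ = T₂; P₃ = P₂·(V₂/V₃) = 290.4 torr.

P₃ ≈ 290 torr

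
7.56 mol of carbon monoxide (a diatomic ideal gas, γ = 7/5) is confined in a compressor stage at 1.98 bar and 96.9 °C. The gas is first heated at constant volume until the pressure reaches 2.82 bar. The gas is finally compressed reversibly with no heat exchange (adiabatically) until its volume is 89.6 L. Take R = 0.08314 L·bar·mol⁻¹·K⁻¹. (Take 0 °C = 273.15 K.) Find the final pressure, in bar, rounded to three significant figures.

Convert: T₁ = 370.0 K.
From PV = nRT: V₁ = nRT₁/P₁ = 117.5 L.
Isochoric, so P/T is constant: V₂ = V₁; T₂ = T₁·(P₂/P₁) = 527.0 K.
Reversible adiabatic, γ = 7/5: T₃ = T₂·(V₂/V₃)^(γ−1) = 587.3 K; P₃ = P₂·(V₂/V₃)^γ = 4.120 bar.

P₃ ≈ 4.12 bar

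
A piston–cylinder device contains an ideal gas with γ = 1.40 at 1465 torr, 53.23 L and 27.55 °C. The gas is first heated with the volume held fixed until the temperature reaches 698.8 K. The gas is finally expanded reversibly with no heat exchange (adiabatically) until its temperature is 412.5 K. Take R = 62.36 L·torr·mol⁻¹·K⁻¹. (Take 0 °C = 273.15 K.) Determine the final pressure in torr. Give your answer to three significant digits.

Convert: T₁ = 300.7 K.
V constant ⇒ P ∝ T: V₂ = V₁; P₂ = P₁·(T₂/T₁) = 3405 torr.
Reversible adiabatic, γ = 1.40: P₃ = P₂·(T₃/T₂)^(γ/(γ−1)) = 538.0 torr; V₃ = V₂·(T₂/T₃)^(1/(γ−1)) = 198.8 L.

P₃ ≈ 538 torr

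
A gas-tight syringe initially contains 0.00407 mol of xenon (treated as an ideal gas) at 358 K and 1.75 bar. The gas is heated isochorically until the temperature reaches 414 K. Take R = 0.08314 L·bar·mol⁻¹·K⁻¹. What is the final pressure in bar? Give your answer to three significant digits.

From PV = nRT: V₁ = nRT₁/P₁ = 0.06922 L.
Isochoric, so P/T is constant: V₂ = V₁; P₂ = P₁·(T₂/T₁) = 2.024 bar.

P₂ ≈ 2.02 bar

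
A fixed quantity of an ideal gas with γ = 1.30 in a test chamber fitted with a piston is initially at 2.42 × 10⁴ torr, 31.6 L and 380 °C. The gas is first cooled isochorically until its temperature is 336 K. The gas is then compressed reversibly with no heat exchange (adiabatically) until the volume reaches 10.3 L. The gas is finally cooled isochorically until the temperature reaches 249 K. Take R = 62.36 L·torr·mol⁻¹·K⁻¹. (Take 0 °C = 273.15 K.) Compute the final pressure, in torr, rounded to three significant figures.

P₄ ≈ 2.83e+04 torr

Convert: T₁ = 653.1 K.
V constant ⇒ P ∝ T: V₂ = V₁; P₂ = P₁·(T₂/T₁) = 1.245e+04 torr.
Reversible adiabatic, γ = 1.30: T₃ = T₂·(V₂/V₃)^(γ−1) = 470.3 K; P₃ = P₂·(V₂/V₃)^γ = 5.346e+04 torr.
Isochoric, so P/T is constant: V₄ = V₃; P₄ = P₃·(T₄/T₃) = 2.830e+04 torr.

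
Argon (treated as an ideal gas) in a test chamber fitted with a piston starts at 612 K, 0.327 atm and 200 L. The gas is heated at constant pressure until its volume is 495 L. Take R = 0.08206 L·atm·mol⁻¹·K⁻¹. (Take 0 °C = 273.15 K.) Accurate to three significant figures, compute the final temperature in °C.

P constant ⇒ V ∝ T: P₂ = P₁; T₂ = T₁·(V₂/V₁) = 1515 K.

T₂ ≈ 1.24e+03 °C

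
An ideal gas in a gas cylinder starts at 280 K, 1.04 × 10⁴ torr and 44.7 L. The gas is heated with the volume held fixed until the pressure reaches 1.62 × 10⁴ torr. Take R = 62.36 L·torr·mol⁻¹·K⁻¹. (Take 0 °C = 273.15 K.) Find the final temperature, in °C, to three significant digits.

T₂ ≈ 163 °C

V constant ⇒ P ∝ T: V₂ = V₁; T₂ = T₁·(P₂/P₁) = 436.2 K.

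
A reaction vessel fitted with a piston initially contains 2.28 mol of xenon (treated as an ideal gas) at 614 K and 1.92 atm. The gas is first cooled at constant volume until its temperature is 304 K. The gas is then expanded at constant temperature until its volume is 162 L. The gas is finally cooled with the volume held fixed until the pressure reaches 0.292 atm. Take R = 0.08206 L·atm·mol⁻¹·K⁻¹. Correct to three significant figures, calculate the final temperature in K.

T₄ ≈ 253 K

From PV = nRT: V₁ = nRT₁/P₁ = 59.83 L.
V constant ⇒ P ∝ T: V₂ = V₁; P₂ = P₁·(T₂/T₁) = 0.9506 atm.
T constant ⇒ Boyle's law P V = const: T₃ = T₂; P₃ = P₂·(V₂/V₃) = 0.3511 atm.
V constant ⇒ P ∝ T: V₄ = V₃; T₄ = T₃·(P₄/P₃) = 252.8 K.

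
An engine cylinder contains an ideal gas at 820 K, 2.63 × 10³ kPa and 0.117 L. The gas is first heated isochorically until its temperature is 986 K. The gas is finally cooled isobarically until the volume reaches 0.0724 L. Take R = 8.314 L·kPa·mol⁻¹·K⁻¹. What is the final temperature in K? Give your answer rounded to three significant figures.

T₃ ≈ 610 K

V constant ⇒ P ∝ T: V₂ = V₁; P₂ = P₁·(T₂/T₁) = 3162 kPa.
P constant ⇒ V ∝ T: P₃ = P₂; T₃ = T₂·(V₃/V₂) = 610.1 K.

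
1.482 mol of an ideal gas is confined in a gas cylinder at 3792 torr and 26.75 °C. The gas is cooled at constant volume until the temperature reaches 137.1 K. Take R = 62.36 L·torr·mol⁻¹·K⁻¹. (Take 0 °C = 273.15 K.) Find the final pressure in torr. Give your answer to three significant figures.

P₂ ≈ 1.73e+03 torr

Convert: T₁ = 299.9 K.
From PV = nRT: V₁ = nRT₁/P₁ = 7.309 L.
Isochoric, so P/T is constant: V₂ = V₁; P₂ = P₁·(T₂/T₁) = 1734 torr.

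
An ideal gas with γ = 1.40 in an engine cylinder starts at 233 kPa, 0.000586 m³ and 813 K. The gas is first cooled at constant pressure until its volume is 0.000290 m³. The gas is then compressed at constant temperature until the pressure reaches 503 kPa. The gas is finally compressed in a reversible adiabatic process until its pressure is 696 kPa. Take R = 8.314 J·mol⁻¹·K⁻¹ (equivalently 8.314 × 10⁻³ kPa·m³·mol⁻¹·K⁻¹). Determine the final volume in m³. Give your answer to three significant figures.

Isobaric, so V/T is constant: P₂ = P₁; T₂ = T₁·(V₂/V₁) = 402.3 K.
T constant ⇒ Boyle's law P V = const: T₃ = T₂; V₃ = V₂·(P₂/P₃) = 0.0001343 m³.
Adiabatic (γ = 1.40), T V^(γ−1) and P V^γ constant: T₄ = T₃·(P₄/P₃)^((γ−1)/γ) = 441.5 K; V₄ = V₃·(P₃/P₄)^(1/γ) = 0.0001065 m³.

V₄ ≈ 0.000107 m³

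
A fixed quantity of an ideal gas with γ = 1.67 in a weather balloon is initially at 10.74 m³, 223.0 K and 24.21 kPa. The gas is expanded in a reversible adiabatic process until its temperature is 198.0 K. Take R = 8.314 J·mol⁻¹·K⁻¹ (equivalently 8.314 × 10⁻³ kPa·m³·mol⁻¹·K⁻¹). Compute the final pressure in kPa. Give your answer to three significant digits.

P₂ ≈ 18.0 kPa

Reversible adiabatic, γ = 1.67: P₂ = P₁·(T₂/T₁)^(γ/(γ−1)) = 18.00 kPa; V₂ = V₁·(T₁/T₂)^(1/(γ−1)) = 12.83 m³.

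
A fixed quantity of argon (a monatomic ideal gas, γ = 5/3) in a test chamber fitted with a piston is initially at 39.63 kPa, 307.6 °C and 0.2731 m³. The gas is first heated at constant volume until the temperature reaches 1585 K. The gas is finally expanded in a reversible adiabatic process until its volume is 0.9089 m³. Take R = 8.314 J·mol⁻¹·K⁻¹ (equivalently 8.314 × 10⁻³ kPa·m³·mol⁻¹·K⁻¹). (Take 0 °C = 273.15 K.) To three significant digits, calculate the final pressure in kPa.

P₃ ≈ 14.6 kPa

Convert: T₁ = 580.8 K.
V constant ⇒ P ∝ T: V₂ = V₁; P₂ = P₁·(T₂/T₁) = 108.2 kPa.
Reversible adiabatic, γ = 5/3: T₃ = T₂·(V₂/V₃)^(γ−1) = 711.0 K; P₃ = P₂·(V₂/V₃)^γ = 14.58 kPa.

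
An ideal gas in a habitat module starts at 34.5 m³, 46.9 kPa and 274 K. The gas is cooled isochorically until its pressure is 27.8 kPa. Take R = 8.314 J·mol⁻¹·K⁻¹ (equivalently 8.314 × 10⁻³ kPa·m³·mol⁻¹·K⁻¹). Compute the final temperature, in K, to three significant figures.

T₂ ≈ 162 K

Isochoric, so P/T is constant: V₂ = V₁; T₂ = T₁·(P₂/P₁) = 162.4 K.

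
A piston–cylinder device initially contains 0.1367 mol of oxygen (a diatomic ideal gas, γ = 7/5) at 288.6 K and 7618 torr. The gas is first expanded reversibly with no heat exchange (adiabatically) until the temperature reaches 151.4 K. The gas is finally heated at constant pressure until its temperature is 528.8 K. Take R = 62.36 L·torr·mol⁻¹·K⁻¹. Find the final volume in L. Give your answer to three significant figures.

V₃ ≈ 5.66 L

From PV = nRT: V₁ = nRT₁/P₁ = 0.3229 L.
Adiabatic (γ = 7/5), T V^(γ−1) and P V^γ constant: P₂ = P₁·(T₂/T₁)^(γ/(γ−1)) = 796.6 torr; V₂ = V₁·(T₁/T₂)^(1/(γ−1)) = 1.620 L.
P constant ⇒ V ∝ T: P₃ = P₂; V₃ = V₂·(T₃/T₂) = 5.659 L.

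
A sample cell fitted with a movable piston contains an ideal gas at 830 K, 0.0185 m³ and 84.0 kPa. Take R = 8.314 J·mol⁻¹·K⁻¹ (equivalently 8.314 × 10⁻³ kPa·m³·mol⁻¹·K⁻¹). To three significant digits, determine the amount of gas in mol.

n ≈ 0.225 mol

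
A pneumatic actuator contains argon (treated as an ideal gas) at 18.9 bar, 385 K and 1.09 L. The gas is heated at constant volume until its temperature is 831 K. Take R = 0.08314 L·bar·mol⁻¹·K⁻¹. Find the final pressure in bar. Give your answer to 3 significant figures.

V constant ⇒ P ∝ T: V₂ = V₁; P₂ = P₁·(T₂/T₁) = 40.79 bar.

P₂ ≈ 40.8 bar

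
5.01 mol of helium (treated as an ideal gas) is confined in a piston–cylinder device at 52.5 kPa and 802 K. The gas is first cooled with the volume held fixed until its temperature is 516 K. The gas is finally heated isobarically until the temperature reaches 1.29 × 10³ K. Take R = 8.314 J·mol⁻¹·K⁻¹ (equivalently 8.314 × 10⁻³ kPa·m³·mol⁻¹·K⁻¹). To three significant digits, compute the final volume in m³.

V₃ ≈ 1.59 m³

From PV = nRT: V₁ = nRT₁/P₁ = 0.6363 m³.
Isochoric, so P/T is constant: V₂ = V₁; P₂ = P₁·(T₂/T₁) = 33.78 kPa.
P constant ⇒ V ∝ T: P₃ = P₂; V₃ = V₂·(T₃/T₂) = 1.591 m³.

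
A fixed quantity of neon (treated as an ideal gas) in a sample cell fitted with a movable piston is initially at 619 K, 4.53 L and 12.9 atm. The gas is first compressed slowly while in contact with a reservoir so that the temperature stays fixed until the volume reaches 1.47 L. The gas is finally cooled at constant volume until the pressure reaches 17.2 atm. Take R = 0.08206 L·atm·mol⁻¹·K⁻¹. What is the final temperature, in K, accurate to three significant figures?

T₃ ≈ 268 K

T constant ⇒ Boyle's law P V = const: T₂ = T₁; P₂ = P₁·(V₁/V₂) = 39.75 atm.
Isochoric, so P/T is constant: V₃ = V₂; T₃ = T₂·(P₃/P₂) = 267.8 K.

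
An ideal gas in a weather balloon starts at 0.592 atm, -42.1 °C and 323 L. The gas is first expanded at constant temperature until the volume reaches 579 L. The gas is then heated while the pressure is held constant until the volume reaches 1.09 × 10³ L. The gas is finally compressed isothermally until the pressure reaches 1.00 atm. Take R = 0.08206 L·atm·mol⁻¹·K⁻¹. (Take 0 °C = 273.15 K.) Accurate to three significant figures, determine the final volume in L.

Convert: T₁ = 231.0 K.
Isothermal, so P V is constant: T₂ = T₁; P₂ = P₁·(V₁/V₂) = 0.3303 atm.
P constant ⇒ V ∝ T: P₃ = P₂; T₃ = T₂·(V₃/V₂) = 435.0 K.
Isothermal, so P V is constant: T₄ = T₃; V₄ = V₃·(P₃/P₄) = 360.0 L.

V₄ ≈ 360 L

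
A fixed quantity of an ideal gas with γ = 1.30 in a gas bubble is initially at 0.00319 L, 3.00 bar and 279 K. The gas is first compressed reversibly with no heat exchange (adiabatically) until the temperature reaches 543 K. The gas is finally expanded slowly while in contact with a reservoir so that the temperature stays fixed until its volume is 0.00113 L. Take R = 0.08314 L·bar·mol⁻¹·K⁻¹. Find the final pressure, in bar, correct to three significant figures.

P₃ ≈ 16.5 bar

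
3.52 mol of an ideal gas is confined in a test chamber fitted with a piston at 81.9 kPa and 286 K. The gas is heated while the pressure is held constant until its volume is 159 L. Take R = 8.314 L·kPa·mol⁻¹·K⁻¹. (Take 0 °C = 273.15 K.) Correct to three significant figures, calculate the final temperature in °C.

T₂ ≈ 172 °C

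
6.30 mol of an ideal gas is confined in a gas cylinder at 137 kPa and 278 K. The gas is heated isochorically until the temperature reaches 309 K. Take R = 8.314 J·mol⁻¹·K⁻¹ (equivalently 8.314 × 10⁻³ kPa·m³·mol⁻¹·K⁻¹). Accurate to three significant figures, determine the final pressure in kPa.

From PV = nRT: V₁ = nRT₁/P₁ = 0.1063 m³.
Isochoric, so P/T is constant: V₂ = V₁; P₂ = P₁·(T₂/T₁) = 152.3 kPa.

P₂ ≈ 152 kPa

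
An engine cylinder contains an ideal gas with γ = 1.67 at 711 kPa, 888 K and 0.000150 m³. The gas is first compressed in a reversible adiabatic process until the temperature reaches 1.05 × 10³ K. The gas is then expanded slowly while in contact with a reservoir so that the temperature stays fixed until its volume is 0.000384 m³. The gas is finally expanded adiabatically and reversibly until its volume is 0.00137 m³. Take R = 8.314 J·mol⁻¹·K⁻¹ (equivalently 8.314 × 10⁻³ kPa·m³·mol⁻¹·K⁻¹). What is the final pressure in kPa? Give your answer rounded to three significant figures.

P₄ ≈ 39.3 kPa

Adiabatic (γ = 1.67), T V^(γ−1) and P V^γ constant: P₂ = P₁·(T₂/T₁)^(γ/(γ−1)) = 1080 kPa; V₂ = V₁·(T₁/T₂)^(1/(γ−1)) = 0.0001168 m³.
T constant ⇒ Boyle's law P V = const: T₃ = T₂; P₃ = P₂·(V₂/V₃) = 328.4 kPa.
Reversible adiabatic, γ = 1.67: T₄ = T₃·(V₃/V₄)^(γ−1) = 447.8 K; P₄ = P₃·(V₃/V₄)^γ = 39.26 kPa.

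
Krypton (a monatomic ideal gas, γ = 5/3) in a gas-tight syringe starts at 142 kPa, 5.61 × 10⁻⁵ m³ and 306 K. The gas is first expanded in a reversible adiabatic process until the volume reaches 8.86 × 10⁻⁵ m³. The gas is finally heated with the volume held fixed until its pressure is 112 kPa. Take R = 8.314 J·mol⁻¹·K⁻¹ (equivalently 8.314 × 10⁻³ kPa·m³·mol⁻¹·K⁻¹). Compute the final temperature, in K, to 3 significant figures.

Reversible adiabatic, γ = 5/3: T₂ = T₁·(V₁/V₂)^(γ−1) = 225.6 K; P₂ = P₁·(V₁/V₂)^γ = 66.30 kPa.
Isochoric, so P/T is constant: V₃ = V₂; T₃ = T₂·(P₃/P₂) = 381.2 K.

T₃ ≈ 381 K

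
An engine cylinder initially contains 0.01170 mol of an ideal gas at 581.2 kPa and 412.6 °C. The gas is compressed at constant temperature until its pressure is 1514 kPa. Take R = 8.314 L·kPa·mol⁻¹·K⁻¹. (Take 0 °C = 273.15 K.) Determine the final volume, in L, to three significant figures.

V₂ ≈ 0.0441 L

Convert: T₁ = 685.8 K.
From PV = nRT: V₁ = nRT₁/P₁ = 0.1148 L.
T constant ⇒ Boyle's law P V = const: T₂ = T₁; V₂ = V₁·(P₁/P₂) = 0.04406 L.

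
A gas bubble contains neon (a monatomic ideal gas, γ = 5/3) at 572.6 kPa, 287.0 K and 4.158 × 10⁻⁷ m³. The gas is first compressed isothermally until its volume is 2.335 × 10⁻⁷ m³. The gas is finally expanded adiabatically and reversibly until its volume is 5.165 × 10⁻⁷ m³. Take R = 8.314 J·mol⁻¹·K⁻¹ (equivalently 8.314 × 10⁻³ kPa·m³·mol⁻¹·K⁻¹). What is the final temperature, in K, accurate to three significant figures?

T constant ⇒ Boyle's law P V = const: T₂ = T₁; P₂ = P₁·(V₁/V₂) = 1020 kPa.
Adiabatic (γ = 5/3), T V^(γ−1) and P V^γ constant: T₃ = T₂·(V₂/V₃)^(γ−1) = 169.1 K; P₃ = P₂·(V₂/V₃)^γ = 271.5 kPa.

T₃ ≈ 169 K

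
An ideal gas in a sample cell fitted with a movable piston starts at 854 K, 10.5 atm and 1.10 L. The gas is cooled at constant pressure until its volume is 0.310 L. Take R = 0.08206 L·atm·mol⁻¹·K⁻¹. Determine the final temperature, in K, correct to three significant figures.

T₂ ≈ 241 K

P constant ⇒ V ∝ T: P₂ = P₁; T₂ = T₁·(V₂/V₁) = 240.7 K.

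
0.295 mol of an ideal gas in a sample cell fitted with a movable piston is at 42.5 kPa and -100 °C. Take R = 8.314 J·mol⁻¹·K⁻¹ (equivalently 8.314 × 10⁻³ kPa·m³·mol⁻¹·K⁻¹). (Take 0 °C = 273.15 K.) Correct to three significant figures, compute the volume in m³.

V ≈ 0.00999 m³

Convert: T = 173.15 K.
PV = nRT ⇒ V = nRT/P = (0.295 × 8.314 × 10⁻³ × 173.15) / 42.5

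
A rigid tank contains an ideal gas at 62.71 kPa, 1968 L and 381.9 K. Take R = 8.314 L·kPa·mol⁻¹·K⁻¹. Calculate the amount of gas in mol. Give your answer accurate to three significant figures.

PV = nRT ⇒ n = PV/(RT) = (62.71 × 1968) / (8.314 × 381.9)

n ≈ 38.9 mol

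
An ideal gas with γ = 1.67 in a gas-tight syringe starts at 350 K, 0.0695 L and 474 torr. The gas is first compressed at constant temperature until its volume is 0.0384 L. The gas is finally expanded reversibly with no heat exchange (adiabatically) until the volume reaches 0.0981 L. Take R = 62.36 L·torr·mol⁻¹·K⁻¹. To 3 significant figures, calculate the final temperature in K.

Isothermal, so P V is constant: T₂ = T₁; P₂ = P₁·(V₁/V₂) = 857.9 torr.
Reversible adiabatic, γ = 1.67: T₃ = T₂·(V₂/V₃)^(γ−1) = 186.7 K; P₃ = P₂·(V₂/V₃)^γ = 179.1 torr.

T₃ ≈ 187 K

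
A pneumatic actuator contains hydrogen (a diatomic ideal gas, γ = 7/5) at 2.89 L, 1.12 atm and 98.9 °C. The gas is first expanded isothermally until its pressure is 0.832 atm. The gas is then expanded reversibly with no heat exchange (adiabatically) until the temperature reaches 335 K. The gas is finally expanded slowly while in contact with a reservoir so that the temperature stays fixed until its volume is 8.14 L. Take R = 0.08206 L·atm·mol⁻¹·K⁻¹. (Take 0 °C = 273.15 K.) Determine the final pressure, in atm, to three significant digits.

Convert: T₁ = 372.0 K.
T constant ⇒ Boyle's law P V = const: T₂ = T₁; V₂ = V₁·(P₁/P₂) = 3.890 L.
Reversible adiabatic, γ = 7/5: P₃ = P₂·(T₃/T₂)^(γ/(γ−1)) = 0.5763 atm; V₃ = V₂·(T₂/T₃)^(1/(γ−1)) = 5.057 L.
Isothermal, so P V is constant: T₄ = T₃; P₄ = P₃·(V₃/V₄) = 0.3580 atm.

P₄ ≈ 0.358 atm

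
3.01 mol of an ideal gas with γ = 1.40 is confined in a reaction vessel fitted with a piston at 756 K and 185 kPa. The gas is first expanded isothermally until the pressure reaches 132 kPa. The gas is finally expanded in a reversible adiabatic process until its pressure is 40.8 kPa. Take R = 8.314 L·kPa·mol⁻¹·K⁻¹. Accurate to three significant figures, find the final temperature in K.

From PV = nRT: V₁ = nRT₁/P₁ = 102.3 L.
T constant ⇒ Boyle's law P V = const: T₂ = T₁; V₂ = V₁·(P₁/P₂) = 143.3 L.
Reversible adiabatic, γ = 1.40: T₃ = T₂·(P₃/P₂)^((γ−1)/γ) = 540.5 K; V₃ = V₂·(P₂/P₃)^(1/γ) = 331.5 L.

T₃ ≈ 541 K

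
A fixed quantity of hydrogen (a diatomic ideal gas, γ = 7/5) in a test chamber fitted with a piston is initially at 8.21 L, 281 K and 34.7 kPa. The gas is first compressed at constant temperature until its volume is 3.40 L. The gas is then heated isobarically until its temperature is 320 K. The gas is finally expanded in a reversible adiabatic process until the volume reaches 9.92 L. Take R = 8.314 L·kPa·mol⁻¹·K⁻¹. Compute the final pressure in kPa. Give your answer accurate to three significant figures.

P₄ ≈ 22.4 kPa

Isothermal, so P V is constant: T₂ = T₁; P₂ = P₁·(V₁/V₂) = 83.79 kPa.
Isobaric, so V/T is constant: P₃ = P₂; V₃ = V₂·(T₃/T₂) = 3.872 L.
Adiabatic (γ = 7/5), T V^(γ−1) and P V^γ constant: T₄ = T₃·(V₃/V₄)^(γ−1) = 219.6 K; P₄ = P₃·(V₃/V₄)^γ = 22.45 kPa.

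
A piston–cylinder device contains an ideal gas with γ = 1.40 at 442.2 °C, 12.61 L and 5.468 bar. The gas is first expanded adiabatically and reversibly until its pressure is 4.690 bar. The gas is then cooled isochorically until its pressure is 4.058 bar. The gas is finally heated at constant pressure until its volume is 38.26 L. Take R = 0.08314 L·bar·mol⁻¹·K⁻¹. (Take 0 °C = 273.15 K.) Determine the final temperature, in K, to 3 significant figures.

T₄ ≈ 1.61e+03 K

Convert: T₁ = 715.3 K.
Reversible adiabatic, γ = 1.40: T₂ = T₁·(P₂/P₁)^((γ−1)/γ) = 684.7 K; V₂ = V₁·(P₁/P₂)^(1/γ) = 14.07 L.
V constant ⇒ P ∝ T: V₃ = V₂; T₃ = T₂·(P₃/P₂) = 592.4 K.
Isobaric, so V/T is constant: P₄ = P₃; T₄ = T₃·(V₄/V₃) = 1611 K.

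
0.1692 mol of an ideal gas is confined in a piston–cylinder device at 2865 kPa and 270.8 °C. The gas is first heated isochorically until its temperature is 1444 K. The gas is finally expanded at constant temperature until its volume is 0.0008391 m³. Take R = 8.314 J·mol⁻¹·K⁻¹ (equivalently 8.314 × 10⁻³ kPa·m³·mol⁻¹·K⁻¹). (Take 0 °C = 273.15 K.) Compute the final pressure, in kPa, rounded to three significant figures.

P₃ ≈ 2.42e+03 kPa

Convert: T₁ = 544.0 K.
From PV = nRT: V₁ = nRT₁/P₁ = 0.0002671 m³.
V constant ⇒ P ∝ T: V₂ = V₁; P₂ = P₁·(T₂/T₁) = 7606 kPa.
Isothermal, so P V is constant: T₃ = T₂; P₃ = P₂·(V₂/V₃) = 2421 kPa.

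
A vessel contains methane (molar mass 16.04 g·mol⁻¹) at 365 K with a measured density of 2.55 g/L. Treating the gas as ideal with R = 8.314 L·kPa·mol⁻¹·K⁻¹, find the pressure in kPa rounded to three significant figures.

ρ = PM/(RT) ⇒ P = ρRT/M = (2.55 × 8.314 × 365.0) / 16.04

P ≈ 482 kPa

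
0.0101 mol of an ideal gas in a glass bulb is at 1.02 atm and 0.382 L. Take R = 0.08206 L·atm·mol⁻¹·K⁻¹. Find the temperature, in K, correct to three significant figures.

PV = nRT ⇒ T = PV/(nR) = (1.02 × 0.382) / (0.0101 × 0.08206)

T ≈ 470 K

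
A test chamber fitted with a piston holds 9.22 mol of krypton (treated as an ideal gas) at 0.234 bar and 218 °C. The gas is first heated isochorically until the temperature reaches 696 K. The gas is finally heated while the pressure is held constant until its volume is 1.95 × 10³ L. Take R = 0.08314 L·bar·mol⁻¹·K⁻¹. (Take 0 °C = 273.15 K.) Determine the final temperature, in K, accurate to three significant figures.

T₃ ≈ 844 K

Convert: T₁ = 491.1 K.
From PV = nRT: V₁ = nRT₁/P₁ = 1609 L.
Isochoric, so P/T is constant: V₂ = V₁; P₂ = P₁·(T₂/T₁) = 0.3316 bar.
Isobaric, so V/T is constant: P₃ = P₂; T₃ = T₂·(V₃/V₂) = 843.5 K.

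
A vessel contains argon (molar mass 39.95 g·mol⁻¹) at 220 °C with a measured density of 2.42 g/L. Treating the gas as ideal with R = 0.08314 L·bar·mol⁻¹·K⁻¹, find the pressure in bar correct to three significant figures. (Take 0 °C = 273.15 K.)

ρ = PM/(RT) ⇒ P = ρRT/M = (2.42 × 0.08314 × 493.1) / 39.95

P ≈ 2.48 bar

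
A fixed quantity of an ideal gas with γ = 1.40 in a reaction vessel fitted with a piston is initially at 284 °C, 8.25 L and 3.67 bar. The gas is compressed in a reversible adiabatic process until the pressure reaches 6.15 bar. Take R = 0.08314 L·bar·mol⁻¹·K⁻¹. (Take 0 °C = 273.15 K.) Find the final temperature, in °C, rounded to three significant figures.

T₂ ≈ 373 °C

Convert: T₁ = 557.1 K.
Adiabatic (γ = 1.40), T V^(γ−1) and P V^γ constant: T₂ = T₁·(P₂/P₁)^((γ−1)/γ) = 645.7 K; V₂ = V₁·(P₁/P₂)^(1/γ) = 5.706 L.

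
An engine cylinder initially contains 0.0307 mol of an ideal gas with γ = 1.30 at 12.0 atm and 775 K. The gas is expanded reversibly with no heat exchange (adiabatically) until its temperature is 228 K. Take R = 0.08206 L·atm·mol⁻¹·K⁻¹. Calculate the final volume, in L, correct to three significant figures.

From PV = nRT: V₁ = nRT₁/P₁ = 0.1627 L.
Adiabatic (γ = 1.30), T V^(γ−1) and P V^γ constant: P₂ = P₁·(T₂/T₁)^(γ/(γ−1)) = 0.05978 atm; V₂ = V₁·(T₁/T₂)^(1/(γ−1)) = 9.608 L.

V₂ ≈ 9.61 L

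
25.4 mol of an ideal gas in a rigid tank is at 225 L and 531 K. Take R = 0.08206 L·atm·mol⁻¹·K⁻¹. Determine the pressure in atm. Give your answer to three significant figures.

PV = nRT ⇒ P = nRT/V = (25.4 × 0.08206 × 531) / 225

P ≈ 4.92 atm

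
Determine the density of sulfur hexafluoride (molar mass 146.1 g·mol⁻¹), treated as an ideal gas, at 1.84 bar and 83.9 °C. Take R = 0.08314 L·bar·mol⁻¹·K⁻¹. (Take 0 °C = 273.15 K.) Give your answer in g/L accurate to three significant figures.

ρ ≈ 9.06 g/L

ρ = PM/(RT) = (1.84 × 146.1) / (0.08314 × 357.0)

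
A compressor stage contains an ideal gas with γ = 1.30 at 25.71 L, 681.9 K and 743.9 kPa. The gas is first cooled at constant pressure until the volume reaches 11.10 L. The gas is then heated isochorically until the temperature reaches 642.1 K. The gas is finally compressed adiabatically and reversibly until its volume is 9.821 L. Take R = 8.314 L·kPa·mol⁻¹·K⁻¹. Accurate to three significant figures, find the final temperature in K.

T₄ ≈ 666 K

Isobaric, so V/T is constant: P₂ = P₁; T₂ = T₁·(V₂/V₁) = 294.4 K.
Isochoric, so P/T is constant: V₃ = V₂; P₃ = P₂·(T₃/T₂) = 1622 kPa.
Adiabatic (γ = 1.30), T V^(γ−1) and P V^γ constant: T₄ = T₃·(V₃/V₄)^(γ−1) = 666.1 K; P₄ = P₃·(V₃/V₄)^γ = 1902 kPa.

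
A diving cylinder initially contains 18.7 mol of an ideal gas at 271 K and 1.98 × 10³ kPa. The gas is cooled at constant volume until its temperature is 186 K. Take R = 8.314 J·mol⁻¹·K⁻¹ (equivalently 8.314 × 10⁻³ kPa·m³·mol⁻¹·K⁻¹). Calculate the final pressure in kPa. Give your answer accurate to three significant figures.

P₂ ≈ 1.36e+03 kPa

From PV = nRT: V₁ = nRT₁/P₁ = 0.02128 m³.
V constant ⇒ P ∝ T: V₂ = V₁; P₂ = P₁·(T₂/T₁) = 1359 kPa.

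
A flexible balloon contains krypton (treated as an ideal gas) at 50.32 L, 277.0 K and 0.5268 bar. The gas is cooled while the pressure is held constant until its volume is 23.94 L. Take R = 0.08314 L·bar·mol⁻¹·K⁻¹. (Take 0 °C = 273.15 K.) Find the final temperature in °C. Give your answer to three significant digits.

T₂ ≈ -141 °C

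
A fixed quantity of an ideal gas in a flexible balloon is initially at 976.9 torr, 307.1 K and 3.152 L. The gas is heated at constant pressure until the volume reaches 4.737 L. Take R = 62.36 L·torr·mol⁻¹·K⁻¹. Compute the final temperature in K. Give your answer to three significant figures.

T₂ ≈ 462 K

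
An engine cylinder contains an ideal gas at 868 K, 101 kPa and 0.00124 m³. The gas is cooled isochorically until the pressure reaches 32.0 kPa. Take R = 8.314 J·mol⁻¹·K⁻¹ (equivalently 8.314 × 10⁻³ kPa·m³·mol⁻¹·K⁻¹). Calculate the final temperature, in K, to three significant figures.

Isochoric, so P/T is constant: V₂ = V₁; T₂ = T₁·(P₂/P₁) = 275.0 K.

T₂ ≈ 275 K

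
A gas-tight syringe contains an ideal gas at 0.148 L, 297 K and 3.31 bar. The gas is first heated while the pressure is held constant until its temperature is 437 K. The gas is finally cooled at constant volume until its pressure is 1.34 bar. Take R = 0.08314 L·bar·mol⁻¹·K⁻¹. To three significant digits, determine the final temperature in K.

Isobaric, so V/T is constant: P₂ = P₁; V₂ = V₁·(T₂/T₁) = 0.2178 L.
Isochoric, so P/T is constant: V₃ = V₂; T₃ = T₂·(P₃/P₂) = 176.9 K.

T₃ ≈ 177 K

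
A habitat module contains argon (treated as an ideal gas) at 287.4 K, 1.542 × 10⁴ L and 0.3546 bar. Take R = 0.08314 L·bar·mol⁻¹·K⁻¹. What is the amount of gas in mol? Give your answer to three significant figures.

n ≈ 229 mol

PV = nRT ⇒ n = PV/(RT) = (0.3546 × 1.542e+04) / (0.08314 × 287.4)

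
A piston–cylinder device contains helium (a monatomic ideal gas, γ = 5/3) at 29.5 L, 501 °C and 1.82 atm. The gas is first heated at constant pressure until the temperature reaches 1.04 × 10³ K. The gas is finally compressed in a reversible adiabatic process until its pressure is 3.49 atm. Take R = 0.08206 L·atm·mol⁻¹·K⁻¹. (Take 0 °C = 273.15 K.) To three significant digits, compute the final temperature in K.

T₃ ≈ 1.35e+03 K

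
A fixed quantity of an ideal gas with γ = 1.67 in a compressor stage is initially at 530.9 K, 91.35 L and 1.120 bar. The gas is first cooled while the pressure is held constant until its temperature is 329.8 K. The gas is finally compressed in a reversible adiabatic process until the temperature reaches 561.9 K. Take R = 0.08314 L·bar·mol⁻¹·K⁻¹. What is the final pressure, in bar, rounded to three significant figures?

P₃ ≈ 4.23 bar

Isobaric, so V/T is constant: P₂ = P₁; V₂ = V₁·(T₂/T₁) = 56.75 L.
Adiabatic (γ = 1.67), T V^(γ−1) and P V^γ constant: P₃ = P₂·(T₃/T₂)^(γ/(γ−1)) = 4.227 bar; V₃ = V₂·(T₂/T₃)^(1/(γ−1)) = 25.62 L.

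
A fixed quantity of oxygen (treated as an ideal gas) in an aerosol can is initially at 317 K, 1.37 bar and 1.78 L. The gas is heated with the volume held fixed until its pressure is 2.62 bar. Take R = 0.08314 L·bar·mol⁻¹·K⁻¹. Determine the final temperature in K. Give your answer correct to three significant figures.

T₂ ≈ 606 K

Isochoric, so P/T is constant: V₂ = V₁; T₂ = T₁·(P₂/P₁) = 606.2 K.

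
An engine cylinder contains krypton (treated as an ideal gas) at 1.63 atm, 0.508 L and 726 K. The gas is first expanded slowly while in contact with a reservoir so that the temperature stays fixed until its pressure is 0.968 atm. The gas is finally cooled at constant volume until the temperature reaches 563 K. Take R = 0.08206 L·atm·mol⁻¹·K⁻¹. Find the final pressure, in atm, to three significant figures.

P₃ ≈ 0.751 atm

Isothermal, so P V is constant: T₂ = T₁; V₂ = V₁·(P₁/P₂) = 0.8554 L.
Isochoric, so P/T is constant: V₃ = V₂; P₃ = P₂·(T₃/T₂) = 0.7507 atm.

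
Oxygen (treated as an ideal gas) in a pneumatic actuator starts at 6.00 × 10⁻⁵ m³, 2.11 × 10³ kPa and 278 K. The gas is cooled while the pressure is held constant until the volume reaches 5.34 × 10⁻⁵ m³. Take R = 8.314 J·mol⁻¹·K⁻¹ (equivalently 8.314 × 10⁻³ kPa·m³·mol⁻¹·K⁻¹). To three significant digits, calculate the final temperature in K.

P constant ⇒ V ∝ T: P₂ = P₁; T₂ = T₁·(V₂/V₁) = 247.4 K.

T₂ ≈ 247 K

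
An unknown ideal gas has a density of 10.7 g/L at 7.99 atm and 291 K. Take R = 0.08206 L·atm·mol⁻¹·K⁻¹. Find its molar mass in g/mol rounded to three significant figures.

M ≈ 32.0 g/mol

ρ = PM/(RT) ⇒ M = ρRT/P = (10.7 × 0.08206 × 291.0) / 7.99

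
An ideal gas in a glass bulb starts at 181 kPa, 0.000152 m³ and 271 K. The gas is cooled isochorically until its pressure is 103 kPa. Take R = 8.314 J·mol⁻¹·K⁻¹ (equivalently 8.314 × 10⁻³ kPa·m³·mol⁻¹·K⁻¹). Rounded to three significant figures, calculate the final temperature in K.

Isochoric, so P/T is constant: V₂ = V₁; T₂ = T₁·(P₂/P₁) = 154.2 K.

T₂ ≈ 154 K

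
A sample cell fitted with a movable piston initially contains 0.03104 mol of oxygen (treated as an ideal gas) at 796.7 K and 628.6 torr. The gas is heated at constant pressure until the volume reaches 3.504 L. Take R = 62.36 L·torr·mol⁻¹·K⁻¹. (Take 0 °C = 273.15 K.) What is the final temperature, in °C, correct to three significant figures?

T₂ ≈ 865 °C

From PV = nRT: V₁ = nRT₁/P₁ = 2.453 L.
P constant ⇒ V ∝ T: P₂ = P₁; T₂ = T₁·(V₂/V₁) = 1138 K.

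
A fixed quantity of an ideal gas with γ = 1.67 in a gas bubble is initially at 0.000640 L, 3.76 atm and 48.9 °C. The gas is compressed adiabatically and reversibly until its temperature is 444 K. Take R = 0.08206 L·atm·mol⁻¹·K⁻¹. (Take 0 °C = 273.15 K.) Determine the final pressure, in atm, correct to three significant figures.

P₂ ≈ 8.37 atm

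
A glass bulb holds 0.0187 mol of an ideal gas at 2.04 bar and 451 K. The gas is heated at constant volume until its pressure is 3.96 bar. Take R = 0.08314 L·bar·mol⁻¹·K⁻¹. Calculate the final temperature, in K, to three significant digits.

T₂ ≈ 875 K

From PV = nRT: V₁ = nRT₁/P₁ = 0.3437 L.
Isochoric, so P/T is constant: V₂ = V₁; T₂ = T₁·(P₂/P₁) = 875.5 K.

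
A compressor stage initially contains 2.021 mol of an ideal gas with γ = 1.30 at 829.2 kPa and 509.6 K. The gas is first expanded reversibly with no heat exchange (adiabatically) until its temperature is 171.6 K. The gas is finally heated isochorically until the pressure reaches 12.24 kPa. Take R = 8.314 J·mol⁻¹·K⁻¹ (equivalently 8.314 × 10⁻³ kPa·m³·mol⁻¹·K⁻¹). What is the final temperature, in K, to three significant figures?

T₃ ≈ 283 K

From PV = nRT: V₁ = nRT₁/P₁ = 0.01033 m³.
Reversible adiabatic, γ = 1.30: P₂ = P₁·(T₂/T₁)^(γ/(γ−1)) = 7.417 kPa; V₂ = V₁·(T₁/T₂)^(1/(γ−1)) = 0.3887 m³.
V constant ⇒ P ∝ T: V₃ = V₂; T₃ = T₂·(P₃/P₂) = 283.2 K.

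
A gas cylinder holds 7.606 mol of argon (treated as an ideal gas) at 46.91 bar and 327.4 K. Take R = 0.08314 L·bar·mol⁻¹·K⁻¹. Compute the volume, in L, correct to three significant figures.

V ≈ 4.41 L

PV = nRT ⇒ V = nRT/P = (7.606 × 0.08314 × 327.4) / 46.91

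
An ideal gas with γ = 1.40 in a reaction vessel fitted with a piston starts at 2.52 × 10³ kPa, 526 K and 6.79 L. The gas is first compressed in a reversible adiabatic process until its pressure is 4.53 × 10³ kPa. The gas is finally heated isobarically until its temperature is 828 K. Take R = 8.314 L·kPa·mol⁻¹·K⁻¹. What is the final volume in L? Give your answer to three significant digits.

V₃ ≈ 5.95 L

Adiabatic (γ = 1.40), T V^(γ−1) and P V^γ constant: T₂ = T₁·(P₂/P₁)^((γ−1)/γ) = 622.0 K; V₂ = V₁·(P₁/P₂)^(1/γ) = 4.466 L.
P constant ⇒ V ∝ T: P₃ = P₂; V₃ = V₂·(T₃/T₂) = 5.946 L.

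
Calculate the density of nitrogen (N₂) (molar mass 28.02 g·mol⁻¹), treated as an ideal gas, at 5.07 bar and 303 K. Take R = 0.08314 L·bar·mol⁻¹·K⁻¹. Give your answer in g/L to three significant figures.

ρ ≈ 5.64 g/L

ρ = PM/(RT) = (5.07 × 28.02) / (0.08314 × 303.0)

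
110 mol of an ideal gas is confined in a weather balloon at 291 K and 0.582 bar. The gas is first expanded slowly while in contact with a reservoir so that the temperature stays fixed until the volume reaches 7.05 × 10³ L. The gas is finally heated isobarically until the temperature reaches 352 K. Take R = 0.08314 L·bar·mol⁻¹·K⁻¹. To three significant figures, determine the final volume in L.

V₃ ≈ 8.53e+03 L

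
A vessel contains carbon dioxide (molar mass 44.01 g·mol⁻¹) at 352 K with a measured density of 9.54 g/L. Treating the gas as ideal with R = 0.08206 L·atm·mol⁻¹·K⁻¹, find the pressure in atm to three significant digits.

P ≈ 6.26 atm

ρ = PM/(RT) ⇒ P = ρRT/M = (9.54 × 0.08206 × 352.0) / 44.01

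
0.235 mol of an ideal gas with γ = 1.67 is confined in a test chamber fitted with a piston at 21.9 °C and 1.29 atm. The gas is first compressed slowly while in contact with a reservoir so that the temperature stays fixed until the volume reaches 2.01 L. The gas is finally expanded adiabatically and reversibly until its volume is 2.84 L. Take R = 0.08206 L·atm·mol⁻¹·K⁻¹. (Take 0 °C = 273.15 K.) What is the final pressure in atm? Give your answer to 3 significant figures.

Convert: T₁ = 295.0 K.
From PV = nRT: V₁ = nRT₁/P₁ = 4.411 L.
Isothermal, so P V is constant: T₂ = T₁; P₂ = P₁·(V₁/V₂) = 2.831 atm.
Reversible adiabatic, γ = 1.67: T₃ = T₂·(V₂/V₃)^(γ−1) = 234.1 K; P₃ = P₂·(V₂/V₃)^γ = 1.589 atm.

P₃ ≈ 1.59 atm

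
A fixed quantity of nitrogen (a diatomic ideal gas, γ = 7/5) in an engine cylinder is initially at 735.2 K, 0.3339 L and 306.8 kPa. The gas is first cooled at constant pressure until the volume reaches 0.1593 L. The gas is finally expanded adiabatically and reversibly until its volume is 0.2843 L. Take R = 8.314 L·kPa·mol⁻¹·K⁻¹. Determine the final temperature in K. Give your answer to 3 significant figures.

P constant ⇒ V ∝ T: P₂ = P₁; T₂ = T₁·(V₂/V₁) = 350.8 K.
Reversible adiabatic, γ = 7/5: T₃ = T₂·(V₂/V₃)^(γ−1) = 278.2 K; P₃ = P₂·(V₂/V₃)^γ = 136.4 kPa.

T₃ ≈ 278 K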